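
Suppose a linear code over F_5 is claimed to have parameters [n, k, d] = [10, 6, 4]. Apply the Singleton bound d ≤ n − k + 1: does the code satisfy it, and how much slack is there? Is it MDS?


Singleton RHS = n − k + 1 = 5, slack = 1, bound satisfied, not MDS.

Singleton bound: d ≤ n − k + 1.
Here n = 10, k = 6, so n − k + 1 = 5.
Given d = 4, check d ≤ 5: YES.
Slack = (n − k + 1) − d = 1.
The code is NOT MDS (slack = 1 > 0).
Description: the claimed parameters are [10, 6, 4]_5; such a code would be non-MDS.


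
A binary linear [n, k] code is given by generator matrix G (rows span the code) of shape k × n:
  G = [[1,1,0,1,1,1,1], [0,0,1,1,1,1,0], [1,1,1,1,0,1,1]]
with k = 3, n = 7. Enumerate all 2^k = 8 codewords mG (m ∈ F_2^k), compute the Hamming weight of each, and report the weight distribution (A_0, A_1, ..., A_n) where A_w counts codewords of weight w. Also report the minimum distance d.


Weight distribution: A_0 = 1, A_2 = 2, A_4 = 3, A_6 = 2. Minimum distance d = 2.

Enumerate all 2^3 = 8 messages m ∈ F_2^3.
For each, compute codeword c = mG in F_2^7, then tally its weight.
  m = 000 → c = 0000000, weight = 0.
  m = 100 → c = 1101111, weight = 6.
  m = 010 → c = 0011110, weight = 4.
  m = 110 → c = 1110001, weight = 4.
  m = 001 → c = 1111011, weight = 6.
  m = 101 → c = 0010100, weight = 2.
  m = 011 → c = 1100101, weight = 4.
  m = 111 → c = 0001010, weight = 2.
Tally weights:
  weight 0: 1 codewords.
  weight 2: 2 codewords.
  weight 4: 3 codewords.
  weight 6: 2 codewords.
Minimum distance d = smallest w > 0 with A_w > 0 = 2.
Sanity: Σ A_w = 8 = 2^3 = 8 ✓.


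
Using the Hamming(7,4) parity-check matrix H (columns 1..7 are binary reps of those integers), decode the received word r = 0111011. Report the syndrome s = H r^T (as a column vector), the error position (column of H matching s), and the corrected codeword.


s = (1, 0, 0)^T, error position = 4, corrected codeword c = 0110011

Compute s = H r^T mod 2 one row at a time:
  s_1 = 1 + 0 + 1 + 1 = 3 ≡ 1 (mod 2).
  s_2 = 1 + 1 + 1 + 1 = 4 ≡ 0 (mod 2).
  s_3 = 0 + 1 + 0 + 1 = 2 ≡ 0 (mod 2).
s = (1, 0, 0)^T — this equals column 4 of H (binary 100), so error is at position 4.
Correct: flip bit 4 of r = 0111011 to get c = 0110011.


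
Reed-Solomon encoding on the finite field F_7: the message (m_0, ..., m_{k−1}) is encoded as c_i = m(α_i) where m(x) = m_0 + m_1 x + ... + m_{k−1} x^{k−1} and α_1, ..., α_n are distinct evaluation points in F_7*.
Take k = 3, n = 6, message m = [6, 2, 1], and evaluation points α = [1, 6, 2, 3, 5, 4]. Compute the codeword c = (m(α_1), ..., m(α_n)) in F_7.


c = [2, 5, 0, 0, 6, 2]

Message polynomial: m(x) = 6 + 2·x + 1·x^2 (mod 7).
For each evaluation point α_i, compute m(α_i) mod 7:
  α_1 = 1: Horner steps 1 → 3 → 2, so m(1) = 2.
  α_2 = 6: Horner steps 1 → 1 → 5, so m(6) = 5.
  α_3 = 2: Horner steps 1 → 4 → 0, so m(2) = 0.
  α_4 = 3: Horner steps 1 → 5 → 0, so m(3) = 0.
  α_5 = 5: Horner steps 1 → 0 → 6, so m(5) = 6.
  α_6 = 4: Horner steps 1 → 6 → 2, so m(4) = 2.
Codeword c = [2, 5, 0, 0, 6, 2] ∈ F_7^6.


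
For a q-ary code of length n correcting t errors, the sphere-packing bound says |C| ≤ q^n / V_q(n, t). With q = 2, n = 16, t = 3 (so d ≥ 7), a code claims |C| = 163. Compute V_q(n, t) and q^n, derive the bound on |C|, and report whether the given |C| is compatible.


V_q(n, t) = 697, q^n = 65536, Hamming bound = 94, |C| = 163 > bound (violated).

Step 1: Compute V_q(n, t) = Σ_{j=0}^3 C(n, j) (q−1)^j.
  j = 0: C(16,0)·(1)^0 = 1·1 = 1.
  j = 1: C(16,1)·(1)^1 = 16·1 = 16.
  j = 2: C(16,2)·(1)^2 = 120·1 = 120.
  j = 3: C(16,3)·(1)^3 = 560·1 = 560.
  V_q(n, t) = 1 + 16 + 120 + 560 = 697.
Step 2: q^n = 2^16 = 65536.
Step 3: Hamming bound ⌊q^n / V_q(n,t)⌋ = ⌊65536/697⌋ = 94.
Step 4: Compare |C| = 163 to 94: violated.
The claimed |C| lies above the Hamming bound, so no 2-ary code of length 16 with d ≥ 7 can have 163 codewords.


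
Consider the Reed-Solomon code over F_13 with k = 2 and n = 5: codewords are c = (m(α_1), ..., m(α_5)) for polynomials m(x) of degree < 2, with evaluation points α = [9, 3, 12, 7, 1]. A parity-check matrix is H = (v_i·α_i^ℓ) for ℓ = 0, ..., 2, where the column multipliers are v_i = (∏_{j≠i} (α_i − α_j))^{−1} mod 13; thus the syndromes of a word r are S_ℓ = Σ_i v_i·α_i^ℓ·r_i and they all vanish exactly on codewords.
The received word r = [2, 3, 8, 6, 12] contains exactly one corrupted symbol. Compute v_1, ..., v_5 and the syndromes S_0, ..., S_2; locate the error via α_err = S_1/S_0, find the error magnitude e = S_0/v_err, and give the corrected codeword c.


S = (10, 5, 9), error at position 4, error magnitude e = 8, c = [2, 3, 8, 11, 12].

Step 1: column multipliers v_i = (∏_{j≠i}(α_i − α_j))^{−1} mod 13.
  i = 1 (α = 9): (9−3)(9−12)(9−7)(9−1) = 6·(−3)·2·8 = −288 ≡ 11, so v_1 = 11^{−1} = 6 (mod 13).
  i = 2 (α = 3): (3−9)(3−12)(3−7)(3−1) = (−6)·(−9)·(−4)·2 = −432 ≡ 10, so v_2 = 10^{−1} = 4 (mod 13).
  i = 3 (α = 12): (12−9)(12−3)(12−7)(12−1) = 3·9·5·11 = 1485 ≡ 3, so v_3 = 3^{−1} = 9 (mod 13).
  i = 4 (α = 7): (7−9)(7−3)(7−12)(7−1) = (−2)·4·(−5)·6 = 240 ≡ 6, so v_4 = 6^{−1} = 11 (mod 13).
  i = 5 (α = 1): (1−9)(1−3)(1−12)(1−7) = (−8)·(−2)·(−11)·(−6) = 1056 ≡ 3, so v_5 = 3^{−1} = 9 (mod 13).
  v = [6, 4, 9, 11, 9].
Step 2: syndromes of r = [2, 3, 8, 6, 12] (all sums mod 13).
  S_0 = Σ v_i r_i = 6·2 + 4·3 + 9·8 + 11·6 + 9·12 = 270 ≡ 10.
  S_1 = Σ v_i α_i r_i = 6·9·2 + 4·3·3 + 9·12·8 + 11·7·6 + 9·1·12 = 1578 ≡ 5.
  α_i^2 mod 13 = [3, 9, 1, 10, 1].
  S_2 = Σ v_i α_i^2 r_i = 6·3·2 + 4·9·3 + 9·1·8 + 11·10·6 + 9·1·12 = 984 ≡ 9.
  S = (10, 5, 9) ≠ 0, so r is not a codeword (an error is present).
Step 3: locate the error. For a single error e at position i, S_ℓ = v_i·e·α_i^ℓ, so α_err = S_1/S_0.
  S_0^{−1} = 10^{−1} = 4 (mod 13), so α_err = 5·4 = 20 ≡ 7 = α_4. Error position i = 4.
  Consistency check: S_2/S_1 = 9·8 = 72 ≡ 7 = α_err ✓ (single-error assumption holds).
Step 4: error magnitude e = S_0/v_4 = S_0·∏_{j≠4}(α_4 − α_j) = 10·6 = 60 ≡ 8 (mod 13).
Step 5: correct position 4: c_4 = r_4 − e = 6 − 8 ≡ 11 (mod 13). Hence c = [2, 3, 8, 11, 12].
  Check: interpolating c through the α_i gives m(x) = 10 + 2·x (degree < 2) with m(α_i) = c_i for every i, so c is indeed a codeword.


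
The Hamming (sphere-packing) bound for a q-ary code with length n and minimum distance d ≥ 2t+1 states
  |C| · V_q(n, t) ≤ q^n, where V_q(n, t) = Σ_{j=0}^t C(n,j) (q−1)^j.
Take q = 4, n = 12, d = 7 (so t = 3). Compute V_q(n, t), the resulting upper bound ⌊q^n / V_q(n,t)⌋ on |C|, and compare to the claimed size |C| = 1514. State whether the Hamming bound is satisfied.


V_q(n, t) = 6571, q^n = 16777216, Hamming bound = 2553, |C| = 1514 ≤ bound (satisfied).

Step 1: Compute V_q(n, t) = Σ_{j=0}^3 C(n, j) (q−1)^j.
  j = 0: C(12,0)·(3)^0 = 1·1 = 1.
  j = 1: C(12,1)·(3)^1 = 12·3 = 36.
  j = 2: C(12,2)·(3)^2 = 66·9 = 594.
  j = 3: C(12,3)·(3)^3 = 220·27 = 5940.
  V_q(n, t) = 1 + 36 + 594 + 5940 = 6571.
Step 2: q^n = 4^12 = 16777216.
Step 3: Hamming bound ⌊q^n / V_q(n,t)⌋ = ⌊16777216/6571⌋ = 2553.
Step 4: Compare |C| = 1514 to 2553: satisfied.
The claimed |C| lies below the Hamming bound.


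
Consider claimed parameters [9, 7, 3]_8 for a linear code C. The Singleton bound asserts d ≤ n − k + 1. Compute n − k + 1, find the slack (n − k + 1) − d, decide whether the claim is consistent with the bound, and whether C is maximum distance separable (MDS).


Singleton RHS = n − k + 1 = 3, slack = 0, bound satisfied, MDS.

Singleton bound: d ≤ n − k + 1.
Here n = 9, k = 7, so n − k + 1 = 3.
Given d = 3, check d ≤ 3: YES.
Slack = (n − k + 1) − d = 0.
The code is MDS (slack = 0).
Description: the claimed parameters are [9, 7, 3]_8; such a code would be MDS (meets Singleton bound).


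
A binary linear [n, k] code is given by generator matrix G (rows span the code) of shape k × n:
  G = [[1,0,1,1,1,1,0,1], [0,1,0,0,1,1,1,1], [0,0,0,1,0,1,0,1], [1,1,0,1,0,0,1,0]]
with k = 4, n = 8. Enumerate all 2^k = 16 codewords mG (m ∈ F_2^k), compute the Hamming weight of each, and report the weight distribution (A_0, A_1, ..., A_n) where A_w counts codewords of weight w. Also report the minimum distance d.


Weight distribution: A_0 = 1, A_1 = 1, A_2 = 1, A_3 = 2, A_4 = 3, A_5 = 5, A_6 = 3. Minimum distance d = 1.

Enumerate all 2^4 = 16 messages m ∈ F_2^4.
For each, compute codeword c = mG in F_2^8, then tally its weight.
  m = 0000 → c = 00000000, weight = 0.
  m = 1000 → c = 10111101, weight = 6.
  m = 0100 → c = 01001111, weight = 5.
  m = 1100 → c = 11110010, weight = 5.
  m = 0010 → c = 00010101, weight = 3.
  m = 1010 → c = 10101000, weight = 3.
  m = 0110 → c = 01011010, weight = 4.
  m = 1110 → c = 11100111, weight = 6.
  m = 0001 → c = 11010010, weight = 4.
  m = 1001 → c = 01101111, weight = 6.
  m = 0101 → c = 10011101, weight = 5.
  m = 1101 → c = 00100000, weight = 1.
  m = 0011 → c = 11000111, weight = 5.
  m = 1011 → c = 01111010, weight = 5.
  m = 0111 → c = 10001000, weight = 2.
  m = 1111 → c = 00110101, weight = 4.
Tally weights:
  weight 0: 1 codewords.
  weight 1: 1 codewords.
  weight 2: 1 codewords.
  weight 3: 2 codewords.
  weight 4: 3 codewords.
  weight 5: 5 codewords.
  weight 6: 3 codewords.
Minimum distance d = smallest w > 0 with A_w > 0 = 1.
Sanity: Σ A_w = 16 = 2^4 = 16 ✓.


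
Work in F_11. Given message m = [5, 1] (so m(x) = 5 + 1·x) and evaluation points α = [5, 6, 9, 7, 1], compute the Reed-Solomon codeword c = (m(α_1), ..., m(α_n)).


c = [10, 0, 3, 1, 6]

Message polynomial: m(x) = 5 + 1·x (mod 11).
For each evaluation point α_i, compute m(α_i) mod 11:
  α_1 = 5: Horner steps 1 → 10, so m(5) = 10.
  α_2 = 6: Horner steps 1 → 0, so m(6) = 0.
  α_3 = 9: Horner steps 1 → 3, so m(9) = 3.
  α_4 = 7: Horner steps 1 → 1, so m(7) = 1.
  α_5 = 1: Horner steps 1 → 6, so m(1) = 6.
Codeword c = [10, 0, 3, 1, 6] ∈ F_11^5.


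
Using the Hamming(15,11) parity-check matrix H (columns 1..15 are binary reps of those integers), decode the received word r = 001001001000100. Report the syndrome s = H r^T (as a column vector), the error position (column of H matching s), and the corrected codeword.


s = (0, 0, 0, 1)^T, error position = 1, corrected codeword c = 101001001000100

Compute s = H r^T mod 2 one row at a time:
  s_1 = 0 + 1 + 0 + 0 + 0 + 1 + 0 + 0 = 2 ≡ 0 (mod 2).
  s_2 = 0 + 0 + 1 + 0 + 0 + 1 + 0 + 0 = 2 ≡ 0 (mod 2).
  s_3 = 0 + 1 + 1 + 0 + 0 + 0 + 0 + 0 = 2 ≡ 0 (mod 2).
  s_4 = 0 + 1 + 0 + 0 + 1 + 0 + 1 + 0 = 3 ≡ 1 (mod 2).
s = (0, 0, 0, 1)^T — this equals column 1 of H (binary 0001), so error is at position 1.
Correct: flip bit 1 of r = 001001001000100 to get c = 101001001000100.


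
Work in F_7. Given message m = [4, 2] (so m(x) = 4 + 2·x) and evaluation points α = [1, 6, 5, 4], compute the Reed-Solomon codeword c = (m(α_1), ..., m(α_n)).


c = [6, 2, 0, 5]

Message polynomial: m(x) = 4 + 2·x (mod 7).
For each evaluation point α_i, compute m(α_i) mod 7:
  α_1 = 1: Horner steps 2 → 6, so m(1) = 6.
  α_2 = 6: Horner steps 2 → 2, so m(6) = 2.
  α_3 = 5: Horner steps 2 → 0, so m(5) = 0.
  α_4 = 4: Horner steps 2 → 5, so m(4) = 5.
Codeword c = [6, 2, 0, 5] ∈ F_7^4.


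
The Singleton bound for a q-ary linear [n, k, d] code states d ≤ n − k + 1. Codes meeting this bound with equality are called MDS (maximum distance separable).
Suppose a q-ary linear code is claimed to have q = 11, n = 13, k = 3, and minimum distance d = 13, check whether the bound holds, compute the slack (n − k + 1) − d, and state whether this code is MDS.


Singleton RHS = n − k + 1 = 11, slack = -2, bound violated (no such code; not MDS).

Singleton bound: d ≤ n − k + 1.
Here n = 13, k = 3, so n − k + 1 = 11.
Given d = 13, check d ≤ 11: NO.
Slack = (n − k + 1) − d = -2.
The slack is negative: d = 13 exceeds n − k + 1 = 11 by 2, so the Singleton bound is violated and no linear [13, 3, 13]_11 code can exist. In particular it is not MDS (MDS requires d = n − k + 1 exactly).
Description: the claimed parameters are [13, 3, 13]_11; such a code would be impossible (violates the Singleton bound).


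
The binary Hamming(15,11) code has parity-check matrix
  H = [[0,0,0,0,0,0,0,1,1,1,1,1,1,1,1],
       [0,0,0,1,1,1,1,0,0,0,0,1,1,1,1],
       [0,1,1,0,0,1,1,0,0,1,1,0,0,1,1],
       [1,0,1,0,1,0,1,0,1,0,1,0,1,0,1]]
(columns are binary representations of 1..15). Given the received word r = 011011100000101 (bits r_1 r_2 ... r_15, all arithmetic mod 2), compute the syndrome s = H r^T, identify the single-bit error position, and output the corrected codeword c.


s = (0, 1, 1, 1)^T, error position = 7, corrected codeword c = 011011000000101

Compute s = H r^T mod 2 one row at a time:
  s_1 = 0 + 0 + 0 + 0 + 0 + 1 + 0 + 1 = 2 ≡ 0 (mod 2).
  s_2 = 0 + 1 + 1 + 1 + 0 + 1 + 0 + 1 = 5 ≡ 1 (mod 2).
  s_3 = 1 + 1 + 1 + 1 + 0 + 0 + 0 + 1 = 5 ≡ 1 (mod 2).
  s_4 = 0 + 1 + 1 + 1 + 0 + 0 + 1 + 1 = 5 ≡ 1 (mod 2).
s = (0, 1, 1, 1)^T — this equals column 7 of H (binary 0111), so error is at position 7.
Correct: flip bit 7 of r = 011011100000101 to get c = 011011000000101.


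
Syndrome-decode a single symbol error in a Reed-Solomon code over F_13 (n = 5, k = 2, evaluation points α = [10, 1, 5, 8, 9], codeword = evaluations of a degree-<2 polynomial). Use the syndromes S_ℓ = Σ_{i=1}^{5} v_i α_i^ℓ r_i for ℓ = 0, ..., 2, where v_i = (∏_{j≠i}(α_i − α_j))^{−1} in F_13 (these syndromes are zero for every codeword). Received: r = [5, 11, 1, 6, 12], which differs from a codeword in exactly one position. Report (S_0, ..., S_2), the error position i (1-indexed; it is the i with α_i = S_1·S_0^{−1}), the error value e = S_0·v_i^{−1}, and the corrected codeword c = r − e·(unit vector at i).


S = (8, 8, 8), error at position 2, error magnitude e = 8, c = [5, 3, 1, 6, 12].

Step 1: column multipliers v_i = (∏_{j≠i}(α_i − α_j))^{−1} mod 13.
  i = 1 (α = 10): (10−1)(10−5)(10−8)(10−9) = 9·5·2·1 = 90 ≡ 12, so v_1 = 12^{−1} = 12 (mod 13).
  i = 2 (α = 1): (1−10)(1−5)(1−8)(1−9) = (−9)·(−4)·(−7)·(−8) = 2016 ≡ 1, so v_2 = 1^{−1} = 1 (mod 13).
  i = 3 (α = 5): (5−10)(5−1)(5−8)(5−9) = (−5)·4·(−3)·(−4) = −240 ≡ 7, so v_3 = 7^{−1} = 2 (mod 13).
  i = 4 (α = 8): (8−10)(8−1)(8−5)(8−9) = (−2)·7·3·(−1) = 42 ≡ 3, so v_4 = 3^{−1} = 9 (mod 13).
  i = 5 (α = 9): (9−10)(9−1)(9−5)(9−8) = (−1)·8·4·1 = −32 ≡ 7, so v_5 = 7^{−1} = 2 (mod 13).
  v = [12, 1, 2, 9, 2].
Step 2: syndromes of r = [5, 11, 1, 6, 12] (all sums mod 13).
  S_0 = Σ v_i r_i = 12·5 + 1·11 + 2·1 + 9·6 + 2·12 = 151 ≡ 8.
  S_1 = Σ v_i α_i r_i = 12·10·5 + 1·1·11 + 2·5·1 + 9·8·6 + 2·9·12 = 1269 ≡ 8.
  α_i^2 mod 13 = [9, 1, 12, 12, 3].
  S_2 = Σ v_i α_i^2 r_i = 12·9·5 + 1·1·11 + 2·12·1 + 9·12·6 + 2·3·12 = 1295 ≡ 8.
  S = (8, 8, 8) ≠ 0, so r is not a codeword (an error is present).
Step 3: locate the error. For a single error e at position i, S_ℓ = v_i·e·α_i^ℓ, so α_err = S_1/S_0.
  S_0^{−1} = 8^{−1} = 5 (mod 13), so α_err = 8·5 = 40 ≡ 1 = α_2. Error position i = 2.
  Consistency check: S_2/S_1 = 8·5 = 40 ≡ 1 = α_err ✓ (single-error assumption holds).
Step 4: error magnitude e = S_0/v_2 = S_0·∏_{j≠2}(α_2 − α_j) = 8·1 = 8 ≡ 8 (mod 13).
Step 5: correct position 2: c_2 = r_2 − e = 11 − 8 ≡ 3 (mod 13). Hence c = [5, 3, 1, 6, 12].
  Check: interpolating c through the α_i gives m(x) = 10 + 6·x (degree < 2) with m(α_i) = c_i for every i, so c is indeed a codeword.


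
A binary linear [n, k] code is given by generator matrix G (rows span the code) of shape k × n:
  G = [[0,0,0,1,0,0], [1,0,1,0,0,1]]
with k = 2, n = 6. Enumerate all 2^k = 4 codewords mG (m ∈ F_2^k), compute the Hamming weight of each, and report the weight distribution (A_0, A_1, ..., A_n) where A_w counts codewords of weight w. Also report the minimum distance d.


Weight distribution: A_0 = 1, A_1 = 1, A_3 = 1, A_4 = 1. Minimum distance d = 1.

Enumerate all 2^2 = 4 messages m ∈ F_2^2.
For each, compute codeword c = mG in F_2^6, then tally its weight.
  m = 00 → c = 000000, weight = 0.
  m = 10 → c = 000100, weight = 1.
  m = 01 → c = 101001, weight = 3.
  m = 11 → c = 101101, weight = 4.
Tally weights:
  weight 0: 1 codewords.
  weight 1: 1 codewords.
  weight 3: 1 codewords.
  weight 4: 1 codewords.
Minimum distance d = smallest w > 0 with A_w > 0 = 1.
Sanity: Σ A_w = 4 = 2^2 = 4 ✓.


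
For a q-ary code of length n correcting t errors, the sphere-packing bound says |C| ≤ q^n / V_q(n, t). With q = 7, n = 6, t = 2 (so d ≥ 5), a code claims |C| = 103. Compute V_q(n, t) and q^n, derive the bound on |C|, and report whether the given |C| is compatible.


V_q(n, t) = 577, q^n = 117649, Hamming bound = 203, |C| = 103 ≤ bound (satisfied).

Step 1: Compute V_q(n, t) = Σ_{j=0}^2 C(n, j) (q−1)^j.
  j = 0: C(6,0)·(6)^0 = 1·1 = 1.
  j = 1: C(6,1)·(6)^1 = 6·6 = 36.
  j = 2: C(6,2)·(6)^2 = 15·36 = 540.
  V_q(n, t) = 1 + 36 + 540 = 577.
Step 2: q^n = 7^6 = 117649.
Step 3: Hamming bound ⌊q^n / V_q(n,t)⌋ = ⌊117649/577⌋ = 203.
Step 4: Compare |C| = 103 to 203: satisfied.
The claimed |C| lies below the Hamming bound.


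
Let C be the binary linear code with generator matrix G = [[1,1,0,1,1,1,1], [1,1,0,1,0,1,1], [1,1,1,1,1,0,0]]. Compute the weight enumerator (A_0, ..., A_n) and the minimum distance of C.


Weight distribution: A_0 = 1, A_1 = 1, A_3 = 1, A_4 = 2, A_5 = 2, A_6 = 1. Minimum distance d = 1.

Enumerate all 2^3 = 8 messages m ∈ F_2^3.
For each, compute codeword c = mG in F_2^7, then tally its weight.
  m = 000 → c = 0000000, weight = 0.
  m = 100 → c = 1101111, weight = 6.
  m = 010 → c = 1101011, weight = 5.
  m = 110 → c = 0000100, weight = 1.
  m = 001 → c = 1111100, weight = 5.
  m = 101 → c = 0010011, weight = 3.
  m = 011 → c = 0010111, weight = 4.
  m = 111 → c = 1111000, weight = 4.
Tally weights:
  weight 0: 1 codewords.
  weight 1: 1 codewords.
  weight 3: 1 codewords.
  weight 4: 2 codewords.
  weight 5: 2 codewords.
  weight 6: 1 codewords.
Minimum distance d = smallest w > 0 with A_w > 0 = 1.
Sanity: Σ A_w = 8 = 2^3 = 8 ✓.


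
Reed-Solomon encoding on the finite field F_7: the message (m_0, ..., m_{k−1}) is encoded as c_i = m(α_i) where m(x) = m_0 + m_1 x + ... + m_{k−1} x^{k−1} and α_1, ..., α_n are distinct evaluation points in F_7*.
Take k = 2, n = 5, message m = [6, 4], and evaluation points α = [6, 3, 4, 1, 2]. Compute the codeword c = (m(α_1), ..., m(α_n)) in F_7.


c = [2, 4, 1, 3, 0]

Message polynomial: m(x) = 6 + 4·x (mod 7).
For each evaluation point α_i, compute m(α_i) mod 7:
  α_1 = 6: Horner steps 4 → 2, so m(6) = 2.
  α_2 = 3: Horner steps 4 → 4, so m(3) = 4.
  α_3 = 4: Horner steps 4 → 1, so m(4) = 1.
  α_4 = 1: Horner steps 4 → 3, so m(1) = 3.
  α_5 = 2: Horner steps 4 → 0, so m(2) = 0.
Codeword c = [2, 4, 1, 3, 0] ∈ F_7^5.


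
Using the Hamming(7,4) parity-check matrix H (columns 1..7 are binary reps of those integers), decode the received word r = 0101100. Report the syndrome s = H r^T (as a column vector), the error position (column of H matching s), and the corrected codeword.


s = (0, 1, 1)^T, error position = 3, corrected codeword c = 0111100

Compute s = H r^T mod 2 one row at a time:
  s_1 = 1 + 1 + 0 + 0 = 2 ≡ 0 (mod 2).
  s_2 = 1 + 0 + 0 + 0 = 1 ≡ 1 (mod 2).
  s_3 = 0 + 0 + 1 + 0 = 1 ≡ 1 (mod 2).
s = (0, 1, 1)^T — this equals column 3 of H (binary 011), so error is at position 3.
Correct: flip bit 3 of r = 0101100 to get c = 0111100.


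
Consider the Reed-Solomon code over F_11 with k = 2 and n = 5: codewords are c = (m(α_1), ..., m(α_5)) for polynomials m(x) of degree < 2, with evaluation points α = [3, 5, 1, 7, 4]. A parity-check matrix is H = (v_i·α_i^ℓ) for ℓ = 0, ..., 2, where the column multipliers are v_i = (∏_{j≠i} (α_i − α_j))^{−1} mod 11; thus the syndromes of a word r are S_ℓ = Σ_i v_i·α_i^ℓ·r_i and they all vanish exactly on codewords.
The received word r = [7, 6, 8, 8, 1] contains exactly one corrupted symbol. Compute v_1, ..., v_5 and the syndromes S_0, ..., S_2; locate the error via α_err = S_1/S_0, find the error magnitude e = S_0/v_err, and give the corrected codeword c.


S = (3, 10, 4), error at position 4, error magnitude e = 3, c = [7, 6, 8, 5, 1].

Step 1: column multipliers v_i = (∏_{j≠i}(α_i − α_j))^{−1} mod 11.
  i = 1 (α = 3): (3−5)(3−1)(3−7)(3−4) = (−2)·2·(−4)·(−1) = −16 ≡ 6, so v_1 = 6^{−1} = 2 (mod 11).
  i = 2 (α = 5): (5−3)(5−1)(5−7)(5−4) = 2·4·(−2)·1 = −16 ≡ 6, so v_2 = 6^{−1} = 2 (mod 11).
  i = 3 (α = 1): (1−3)(1−5)(1−7)(1−4) = (−2)·(−4)·(−6)·(−3) = 144 ≡ 1, so v_3 = 1^{−1} = 1 (mod 11).
  i = 4 (α = 7): (7−3)(7−5)(7−1)(7−4) = 4·2·6·3 = 144 ≡ 1, so v_4 = 1^{−1} = 1 (mod 11).
  i = 5 (α = 4): (4−3)(4−5)(4−1)(4−7) = 1·(−1)·3·(−3) = 9 ≡ 9, so v_5 = 9^{−1} = 5 (mod 11).
  v = [2, 2, 1, 1, 5].
Step 2: syndromes of r = [7, 6, 8, 8, 1] (all sums mod 11).
  S_0 = Σ v_i r_i = 2·7 + 2·6 + 1·8 + 1·8 + 5·1 = 47 ≡ 3.
  S_1 = Σ v_i α_i r_i = 2·3·7 + 2·5·6 + 1·1·8 + 1·7·8 + 5·4·1 = 186 ≡ 10.
  α_i^2 mod 11 = [9, 3, 1, 5, 5].
  S_2 = Σ v_i α_i^2 r_i = 2·9·7 + 2·3·6 + 1·1·8 + 1·5·8 + 5·5·1 = 235 ≡ 4.
  S = (3, 10, 4) ≠ 0, so r is not a codeword (an error is present).
Step 3: locate the error. For a single error e at position i, S_ℓ = v_i·e·α_i^ℓ, so α_err = S_1/S_0.
  S_0^{−1} = 3^{−1} = 4 (mod 11), so α_err = 10·4 = 40 ≡ 7 = α_4. Error position i = 4.
  Consistency check: S_2/S_1 = 4·10 = 40 ≡ 7 = α_err ✓ (single-error assumption holds).
Step 4: error magnitude e = S_0/v_4 = S_0·∏_{j≠4}(α_4 − α_j) = 3·1 = 3 ≡ 3 (mod 11).
Step 5: correct position 4: c_4 = r_4 − e = 8 − 3 ≡ 5 (mod 11). Hence c = [7, 6, 8, 5, 1].
  Check: interpolating c through the α_i gives m(x) = 3 + 5·x (degree < 2) with m(α_i) = c_i for every i, so c is indeed a codeword.


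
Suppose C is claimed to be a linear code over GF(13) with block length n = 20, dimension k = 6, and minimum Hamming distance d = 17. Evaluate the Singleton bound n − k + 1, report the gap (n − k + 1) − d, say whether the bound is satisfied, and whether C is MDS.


Singleton RHS = n − k + 1 = 15, slack = -2, bound violated (no such code; not MDS).

Singleton bound: d ≤ n − k + 1.
Here n = 20, k = 6, so n − k + 1 = 15.
Given d = 17, check d ≤ 15: NO.
Slack = (n − k + 1) − d = -2.
The slack is negative: d = 17 exceeds n − k + 1 = 15 by 2, so the Singleton bound is violated and no linear [20, 6, 17]_13 code can exist. In particular it is not MDS (MDS requires d = n − k + 1 exactly).
Description: the claimed parameters are [20, 6, 17]_13; such a code would be impossible (violates the Singleton bound).


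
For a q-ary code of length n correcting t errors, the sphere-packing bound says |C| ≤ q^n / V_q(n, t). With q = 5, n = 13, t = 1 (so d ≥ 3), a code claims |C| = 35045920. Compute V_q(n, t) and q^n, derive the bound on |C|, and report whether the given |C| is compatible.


V_q(n, t) = 53, q^n = 1220703125, Hamming bound = 23032134, |C| = 35045920 > bound (violated).

Step 1: Compute V_q(n, t) = Σ_{j=0}^1 C(n, j) (q−1)^j.
  j = 0: C(13,0)·(4)^0 = 1·1 = 1.
  j = 1: C(13,1)·(4)^1 = 13·4 = 52.
  V_q(n, t) = 1 + 52 = 53.
Step 2: q^n = 5^13 = 1220703125.
Step 3: Hamming bound ⌊q^n / V_q(n,t)⌋ = ⌊1220703125/53⌋ = 23032134.
Step 4: Compare |C| = 35045920 to 23032134: violated.
The claimed |C| lies above the Hamming bound, so no 5-ary code of length 13 with d ≥ 3 can have 35045920 codewords.


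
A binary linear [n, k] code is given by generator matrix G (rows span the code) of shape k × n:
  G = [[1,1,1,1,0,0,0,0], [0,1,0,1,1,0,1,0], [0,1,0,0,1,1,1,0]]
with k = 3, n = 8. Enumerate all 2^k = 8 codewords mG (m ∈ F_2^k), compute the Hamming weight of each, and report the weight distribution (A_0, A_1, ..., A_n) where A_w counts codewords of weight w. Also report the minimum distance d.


Weight distribution: A_0 = 1, A_2 = 1, A_4 = 5, A_6 = 1. Minimum distance d = 2.

Enumerate all 2^3 = 8 messages m ∈ F_2^3.
For each, compute codeword c = mG in F_2^8, then tally its weight.
  m = 000 → c = 00000000, weight = 0.
  m = 100 → c = 11110000, weight = 4.
  m = 010 → c = 01011010, weight = 4.
  m = 110 → c = 10101010, weight = 4.
  m = 001 → c = 01001110, weight = 4.
  m = 101 → c = 10111110, weight = 6.
  m = 011 → c = 00010100, weight = 2.
  m = 111 → c = 11100100, weight = 4.
Tally weights:
  weight 0: 1 codewords.
  weight 2: 1 codewords.
  weight 4: 5 codewords.
  weight 6: 1 codewords.
Minimum distance d = smallest w > 0 with A_w > 0 = 2.
Sanity: Σ A_w = 8 = 2^3 = 8 ✓.


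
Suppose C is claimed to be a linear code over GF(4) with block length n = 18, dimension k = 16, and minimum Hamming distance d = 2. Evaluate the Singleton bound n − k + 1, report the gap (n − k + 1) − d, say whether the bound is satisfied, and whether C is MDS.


Singleton RHS = n − k + 1 = 3, slack = 1, bound satisfied, not MDS.

Singleton bound: d ≤ n − k + 1.
Here n = 18, k = 16, so n − k + 1 = 3.
Given d = 2, check d ≤ 3: YES.
Slack = (n − k + 1) − d = 1.
The code is NOT MDS (slack = 1 > 0).
Description: the claimed parameters are [18, 16, 2]_4; such a code would be non-MDS.


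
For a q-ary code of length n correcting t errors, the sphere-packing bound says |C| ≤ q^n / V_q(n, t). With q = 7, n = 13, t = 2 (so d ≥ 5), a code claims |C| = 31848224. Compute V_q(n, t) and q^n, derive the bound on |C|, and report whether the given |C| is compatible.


V_q(n, t) = 2887, q^n = 96889010407, Hamming bound = 33560446, |C| = 31848224 ≤ bound (satisfied).

Step 1: Compute V_q(n, t) = Σ_{j=0}^2 C(n, j) (q−1)^j.
  j = 0: C(13,0)·(6)^0 = 1·1 = 1.
  j = 1: C(13,1)·(6)^1 = 13·6 = 78.
  j = 2: C(13,2)·(6)^2 = 78·36 = 2808.
  V_q(n, t) = 1 + 78 + 2808 = 2887.
Step 2: q^n = 7^13 = 96889010407.
Step 3: Hamming bound ⌊q^n / V_q(n,t)⌋ = ⌊96889010407/2887⌋ = 33560446.
Step 4: Compare |C| = 31848224 to 33560446: satisfied.
The claimed |C| lies below the Hamming bound.


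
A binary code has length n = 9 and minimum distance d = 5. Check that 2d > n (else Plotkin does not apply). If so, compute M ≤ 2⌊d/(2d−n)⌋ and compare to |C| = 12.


Plotkin bound M ≤ 10; given |C| = 12 > bound (violated).

Check applicability: 2d = 10, n = 9.
2d − n = 1 > 0, so Plotkin applies.
Compute d/(2d−n) = 5/1 ≈ 5.0000.
⌊d/(2d−n)⌋ = 5.
Plotkin bound: M ≤ 2·5 = 10.
Given |C| = 12, check: VIOLATED.
This |C| is above the Plotkin bound, so no binary code with n = 9, d = 5 and 12 codewords exists.


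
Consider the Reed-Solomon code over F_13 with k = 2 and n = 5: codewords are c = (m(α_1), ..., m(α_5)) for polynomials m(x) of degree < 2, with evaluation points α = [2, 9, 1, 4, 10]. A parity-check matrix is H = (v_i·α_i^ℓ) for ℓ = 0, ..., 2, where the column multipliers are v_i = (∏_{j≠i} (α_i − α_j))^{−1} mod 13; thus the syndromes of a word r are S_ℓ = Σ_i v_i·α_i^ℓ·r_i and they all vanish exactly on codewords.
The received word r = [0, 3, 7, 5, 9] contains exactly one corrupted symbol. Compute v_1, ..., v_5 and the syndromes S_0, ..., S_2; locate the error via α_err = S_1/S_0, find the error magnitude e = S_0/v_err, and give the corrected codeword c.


S = (10, 1, 4), error at position 4, error magnitude e = 6, c = [0, 3, 7, 12, 9].

Step 1: column multipliers v_i = (∏_{j≠i}(α_i − α_j))^{−1} mod 13.
  i = 1 (α = 2): (2−9)(2−1)(2−4)(2−10) = (−7)·1·(−2)·(−8) = −112 ≡ 5, so v_1 = 5^{−1} = 8 (mod 13).
  i = 2 (α = 9): (9−2)(9−1)(9−4)(9−10) = 7·8·5·(−1) = −280 ≡ 6, so v_2 = 6^{−1} = 11 (mod 13).
  i = 3 (α = 1): (1−2)(1−9)(1−4)(1−10) = (−1)·(−8)·(−3)·(−9) = 216 ≡ 8, so v_3 = 8^{−1} = 5 (mod 13).
  i = 4 (α = 4): (4−2)(4−9)(4−1)(4−10) = 2·(−5)·3·(−6) = 180 ≡ 11, so v_4 = 11^{−1} = 6 (mod 13).
  i = 5 (α = 10): (10−2)(10−9)(10−1)(10−4) = 8·1·9·6 = 432 ≡ 3, so v_5 = 3^{−1} = 9 (mod 13).
  v = [8, 11, 5, 6, 9].
Step 2: syndromes of r = [0, 3, 7, 5, 9] (all sums mod 13).
  S_0 = Σ v_i r_i = 8·0 + 11·3 + 5·7 + 6·5 + 9·9 = 179 ≡ 10.
  S_1 = Σ v_i α_i r_i = 8·2·0 + 11·9·3 + 5·1·7 + 6·4·5 + 9·10·9 = 1262 ≡ 1.
  α_i^2 mod 13 = [4, 3, 1, 3, 9].
  S_2 = Σ v_i α_i^2 r_i = 8·4·0 + 11·3·3 + 5·1·7 + 6·3·5 + 9·9·9 = 953 ≡ 4.
  S = (10, 1, 4) ≠ 0, so r is not a codeword (an error is present).
Step 3: locate the error. For a single error e at position i, S_ℓ = v_i·e·α_i^ℓ, so α_err = S_1/S_0.
  S_0^{−1} = 10^{−1} = 4 (mod 13), so α_err = 1·4 = 4 ≡ 4 = α_4. Error position i = 4.
  Consistency check: S_2/S_1 = 4·1 = 4 ≡ 4 = α_err ✓ (single-error assumption holds).
Step 4: error magnitude e = S_0/v_4 = S_0·∏_{j≠4}(α_4 − α_j) = 10·11 = 110 ≡ 6 (mod 13).
Step 5: correct position 4: c_4 = r_4 − e = 5 − 6 ≡ 12 (mod 13). Hence c = [0, 3, 7, 12, 9].
  Check: interpolating c through the α_i gives m(x) = 1 + 6·x (degree < 2) with m(α_i) = c_i for every i, so c is indeed a codeword.


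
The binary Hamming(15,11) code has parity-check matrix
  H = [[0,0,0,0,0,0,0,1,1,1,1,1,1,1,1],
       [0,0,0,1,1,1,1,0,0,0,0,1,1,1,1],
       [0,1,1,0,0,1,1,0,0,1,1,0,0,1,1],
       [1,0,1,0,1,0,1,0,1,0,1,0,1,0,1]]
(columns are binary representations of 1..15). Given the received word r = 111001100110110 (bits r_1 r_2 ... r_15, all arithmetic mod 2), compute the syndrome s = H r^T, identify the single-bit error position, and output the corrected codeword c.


s = (0, 0, 1, 1)^T, error position = 3, corrected codeword c = 110001100110110

Compute s = H r^T mod 2 one row at a time:
  s_1 = 0 + 0 + 1 + 1 + 0 + 1 + 1 + 0 = 4 ≡ 0 (mod 2).
  s_2 = 0 + 0 + 1 + 1 + 0 + 1 + 1 + 0 = 4 ≡ 0 (mod 2).
  s_3 = 1 + 1 + 1 + 1 + 1 + 1 + 1 + 0 = 7 ≡ 1 (mod 2).
  s_4 = 1 + 1 + 0 + 1 + 0 + 1 + 1 + 0 = 5 ≡ 1 (mod 2).
s = (0, 0, 1, 1)^T — this equals column 3 of H (binary 0011), so error is at position 3.
Correct: flip bit 3 of r = 111001100110110 to get c = 110001100110110.


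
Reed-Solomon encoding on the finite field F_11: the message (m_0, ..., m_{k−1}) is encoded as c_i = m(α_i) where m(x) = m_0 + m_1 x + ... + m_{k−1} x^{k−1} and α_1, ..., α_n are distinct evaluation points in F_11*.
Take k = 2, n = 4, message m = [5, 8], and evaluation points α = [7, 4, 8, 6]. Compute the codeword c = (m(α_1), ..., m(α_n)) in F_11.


c = [6, 4, 3, 9]

Message polynomial: m(x) = 5 + 8·x (mod 11).
For each evaluation point α_i, compute m(α_i) mod 11:
  α_1 = 7: Horner steps 8 → 6, so m(7) = 6.
  α_2 = 4: Horner steps 8 → 4, so m(4) = 4.
  α_3 = 8: Horner steps 8 → 3, so m(8) = 3.
  α_4 = 6: Horner steps 8 → 9, so m(6) = 9.
Codeword c = [6, 4, 3, 9] ∈ F_11^4.


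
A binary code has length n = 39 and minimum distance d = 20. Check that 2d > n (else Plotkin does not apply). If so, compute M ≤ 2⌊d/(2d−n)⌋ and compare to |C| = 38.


Plotkin bound M ≤ 40; given |C| = 38 ≤ bound (satisfied).

Check applicability: 2d = 40, n = 39.
2d − n = 1 > 0, so Plotkin applies.
Compute d/(2d−n) = 20/1 ≈ 20.0000.
⌊d/(2d−n)⌋ = 20.
Plotkin bound: M ≤ 2·20 = 40.
Given |C| = 38, check: satisfied.
This |C| is below the Plotkin bound.


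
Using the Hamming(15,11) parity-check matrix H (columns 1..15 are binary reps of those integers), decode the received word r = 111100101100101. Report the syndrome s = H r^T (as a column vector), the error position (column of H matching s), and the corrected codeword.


s = (0, 0, 1, 0)^T, error position = 2, corrected codeword c = 101100101100101

Compute s = H r^T mod 2 one row at a time:
  s_1 = 0 + 1 + 1 + 0 + 0 + 1 + 0 + 1 = 4 ≡ 0 (mod 2).
  s_2 = 1 + 0 + 0 + 1 + 0 + 1 + 0 + 1 = 4 ≡ 0 (mod 2).
  s_3 = 1 + 1 + 0 + 1 + 1 + 0 + 0 + 1 = 5 ≡ 1 (mod 2).
  s_4 = 1 + 1 + 0 + 1 + 1 + 0 + 1 + 1 = 6 ≡ 0 (mod 2).
s = (0, 0, 1, 0)^T — this equals column 2 of H (binary 0010), so error is at position 2.
Correct: flip bit 2 of r = 111100101100101 to get c = 101100101100101.


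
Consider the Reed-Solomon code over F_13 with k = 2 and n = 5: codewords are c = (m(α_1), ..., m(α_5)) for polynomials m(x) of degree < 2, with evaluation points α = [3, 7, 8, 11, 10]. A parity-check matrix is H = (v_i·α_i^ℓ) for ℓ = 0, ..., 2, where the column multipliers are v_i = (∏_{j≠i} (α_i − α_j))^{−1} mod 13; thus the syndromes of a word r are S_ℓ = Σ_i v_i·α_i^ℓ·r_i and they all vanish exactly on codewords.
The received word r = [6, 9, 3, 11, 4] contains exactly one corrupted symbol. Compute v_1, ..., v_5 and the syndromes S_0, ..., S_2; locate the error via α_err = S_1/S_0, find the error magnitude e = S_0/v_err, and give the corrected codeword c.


S = (6, 5, 2), error at position 1, error magnitude e = 12, c = [7, 9, 3, 11, 4].

Step 1: column multipliers v_i = (∏_{j≠i}(α_i − α_j))^{−1} mod 13.
  i = 1 (α = 3): (3−7)(3−8)(3−11)(3−10) = (−4)·(−5)·(−8)·(−7) = 1120 ≡ 2, so v_1 = 2^{−1} = 7 (mod 13).
  i = 2 (α = 7): (7−3)(7−8)(7−11)(7−10) = 4·(−1)·(−4)·(−3) = −48 ≡ 4, so v_2 = 4^{−1} = 10 (mod 13).
  i = 3 (α = 8): (8−3)(8−7)(8−11)(8−10) = 5·1·(−3)·(−2) = 30 ≡ 4, so v_3 = 4^{−1} = 10 (mod 13).
  i = 4 (α = 11): (11−3)(11−7)(11−8)(11−10) = 8·4·3·1 = 96 ≡ 5, so v_4 = 5^{−1} = 8 (mod 13).
  i = 5 (α = 10): (10−3)(10−7)(10−8)(10−11) = 7·3·2·(−1) = −42 ≡ 10, so v_5 = 10^{−1} = 4 (mod 13).
  v = [7, 10, 10, 8, 4].
Step 2: syndromes of r = [6, 9, 3, 11, 4] (all sums mod 13).
  S_0 = Σ v_i r_i = 7·6 + 10·9 + 10·3 + 8·11 + 4·4 = 266 ≡ 6.
  S_1 = Σ v_i α_i r_i = 7·3·6 + 10·7·9 + 10·8·3 + 8·11·11 + 4·10·4 = 2124 ≡ 5.
  α_i^2 mod 13 = [9, 10, 12, 4, 9].
  S_2 = Σ v_i α_i^2 r_i = 7·9·6 + 10·10·9 + 10·12·3 + 8·4·11 + 4·9·4 = 2134 ≡ 2.
  S = (6, 5, 2) ≠ 0, so r is not a codeword (an error is present).
Step 3: locate the error. For a single error e at position i, S_ℓ = v_i·e·α_i^ℓ, so α_err = S_1/S_0.
  S_0^{−1} = 6^{−1} = 11 (mod 13), so α_err = 5·11 = 55 ≡ 3 = α_1. Error position i = 1.
  Consistency check: S_2/S_1 = 2·8 = 16 ≡ 3 = α_err ✓ (single-error assumption holds).
Step 4: error magnitude e = S_0/v_1 = S_0·∏_{j≠1}(α_1 − α_j) = 6·2 = 12 ≡ 12 (mod 13).
Step 5: correct position 1: c_1 = r_1 − e = 6 − 12 ≡ 7 (mod 13). Hence c = [7, 9, 3, 11, 4].
  Check: interpolating c through the α_i gives m(x) = 12 + 7·x (degree < 2) with m(α_i) = c_i for every i, so c is indeed a codeword.


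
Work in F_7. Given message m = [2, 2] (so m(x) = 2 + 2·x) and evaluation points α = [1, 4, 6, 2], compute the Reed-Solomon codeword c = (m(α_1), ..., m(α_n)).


c = [4, 3, 0, 6]

Message polynomial: m(x) = 2 + 2·x (mod 7).
For each evaluation point α_i, compute m(α_i) mod 7:
  α_1 = 1: Horner steps 2 → 4, so m(1) = 4.
  α_2 = 4: Horner steps 2 → 3, so m(4) = 3.
  α_3 = 6: Horner steps 2 → 0, so m(6) = 0.
  α_4 = 2: Horner steps 2 → 6, so m(2) = 6.
Codeword c = [4, 3, 0, 6] ∈ F_7^4.


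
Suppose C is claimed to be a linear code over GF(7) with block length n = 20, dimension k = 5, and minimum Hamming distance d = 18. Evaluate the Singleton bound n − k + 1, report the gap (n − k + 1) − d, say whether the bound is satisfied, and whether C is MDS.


Singleton RHS = n − k + 1 = 16, slack = -2, bound violated (no such code; not MDS).

Singleton bound: d ≤ n − k + 1.
Here n = 20, k = 5, so n − k + 1 = 16.
Given d = 18, check d ≤ 16: NO.
Slack = (n − k + 1) − d = -2.
The slack is negative: d = 18 exceeds n − k + 1 = 16 by 2, so the Singleton bound is violated and no linear [20, 5, 18]_7 code can exist. In particular it is not MDS (MDS requires d = n − k + 1 exactly).
Description: the claimed parameters are [20, 5, 18]_7; such a code would be impossible (violates the Singleton bound).


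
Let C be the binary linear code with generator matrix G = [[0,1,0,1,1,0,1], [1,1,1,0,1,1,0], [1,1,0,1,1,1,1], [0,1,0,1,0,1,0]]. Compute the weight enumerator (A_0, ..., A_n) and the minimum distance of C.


Weight distribution: A_0 = 1, A_2 = 1, A_3 = 6, A_4 = 5, A_5 = 2, A_6 = 1. Minimum distance d = 2.

Enumerate all 2^4 = 16 messages m ∈ F_2^4.
For each, compute codeword c = mG in F_2^7, then tally its weight.
  m = 0000 → c = 0000000, weight = 0.
  m = 1000 → c = 0101101, weight = 4.
  m = 0100 → c = 1110110, weight = 5.
  m = 1100 → c = 1011011, weight = 5.
  m = 0010 → c = 1101111, weight = 6.
  m = 1010 → c = 1000010, weight = 2.
  m = 0110 → c = 0011001, weight = 3.
  m = 1110 → c = 0110100, weight = 3.
  m = 0001 → c = 0101010, weight = 3.
  m = 1001 → c = 0000111, weight = 3.
  m = 0101 → c = 1011100, weight = 4.
  m = 1101 → c = 1110001, weight = 4.
  m = 0011 → c = 1000101, weight = 3.
  m = 1011 → c = 1101000, weight = 3.
  m = 0111 → c = 0110011, weight = 4.
  m = 1111 → c = 0011110, weight = 4.
Tally weights:
  weight 0: 1 codewords.
  weight 2: 1 codewords.
  weight 3: 6 codewords.
  weight 4: 5 codewords.
  weight 5: 2 codewords.
  weight 6: 1 codewords.
Minimum distance d = smallest w > 0 with A_w > 0 = 2.
Sanity: Σ A_w = 16 = 2^4 = 16 ✓.


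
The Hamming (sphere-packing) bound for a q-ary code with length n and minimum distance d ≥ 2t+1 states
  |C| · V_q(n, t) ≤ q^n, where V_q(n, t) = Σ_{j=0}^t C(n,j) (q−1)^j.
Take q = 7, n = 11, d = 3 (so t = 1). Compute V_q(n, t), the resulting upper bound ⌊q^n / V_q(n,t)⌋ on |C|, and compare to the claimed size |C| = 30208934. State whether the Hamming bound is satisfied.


V_q(n, t) = 67, q^n = 1977326743, Hamming bound = 29512339, |C| = 30208934 > bound (violated).

Step 1: Compute V_q(n, t) = Σ_{j=0}^1 C(n, j) (q−1)^j.
  j = 0: C(11,0)·(6)^0 = 1·1 = 1.
  j = 1: C(11,1)·(6)^1 = 11·6 = 66.
  V_q(n, t) = 1 + 66 = 67.
Step 2: q^n = 7^11 = 1977326743.
Step 3: Hamming bound ⌊q^n / V_q(n,t)⌋ = ⌊1977326743/67⌋ = 29512339.
Step 4: Compare |C| = 30208934 to 29512339: violated.
The claimed |C| lies above the Hamming bound, so no 7-ary code of length 11 with d ≥ 3 can have 30208934 codewords.


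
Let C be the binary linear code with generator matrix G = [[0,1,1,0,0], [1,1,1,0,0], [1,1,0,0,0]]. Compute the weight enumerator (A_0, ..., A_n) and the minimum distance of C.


Weight distribution: A_0 = 1, A_1 = 3, A_2 = 3, A_3 = 1. Minimum distance d = 1.

Enumerate all 2^3 = 8 messages m ∈ F_2^3.
For each, compute codeword c = mG in F_2^5, then tally its weight.
  m = 000 → c = 00000, weight = 0.
  m = 100 → c = 01100, weight = 2.
  m = 010 → c = 11100, weight = 3.
  m = 110 → c = 10000, weight = 1.
  m = 001 → c = 11000, weight = 2.
  m = 101 → c = 10100, weight = 2.
  m = 011 → c = 00100, weight = 1.
  m = 111 → c = 01000, weight = 1.
Tally weights:
  weight 0: 1 codewords.
  weight 1: 3 codewords.
  weight 2: 3 codewords.
  weight 3: 1 codewords.
Minimum distance d = smallest w > 0 with A_w > 0 = 1.
Sanity: Σ A_w = 8 = 2^3 = 8 ✓.


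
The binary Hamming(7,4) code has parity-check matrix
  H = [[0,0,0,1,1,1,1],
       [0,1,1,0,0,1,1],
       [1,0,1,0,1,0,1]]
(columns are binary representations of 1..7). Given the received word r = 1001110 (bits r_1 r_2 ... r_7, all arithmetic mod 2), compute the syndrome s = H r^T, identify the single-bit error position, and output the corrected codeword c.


s = (1, 1, 0)^T, error position = 6, corrected codeword c = 1001100

Compute s = H r^T mod 2 one row at a time:
  s_1 = 1 + 1 + 1 + 0 = 3 ≡ 1 (mod 2).
  s_2 = 0 + 0 + 1 + 0 = 1 ≡ 1 (mod 2).
  s_3 = 1 + 0 + 1 + 0 = 2 ≡ 0 (mod 2).
s = (1, 1, 0)^T — this equals column 6 of H (binary 110), so error is at position 6.
Correct: flip bit 6 of r = 1001110 to get c = 1001100.
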